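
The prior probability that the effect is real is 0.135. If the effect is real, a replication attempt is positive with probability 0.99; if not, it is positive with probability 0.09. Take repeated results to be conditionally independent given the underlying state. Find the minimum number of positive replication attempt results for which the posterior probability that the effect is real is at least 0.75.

Prior odds: 0.135 ÷ 0.865 = 27/173.
Likelihood ratio of a positive = 0.99/0.09 = 11.
Target posterior odds = 0.75/0.25 = 3.
Need (27/173) × 11ⁿ ≥ 3, i.e. 11ⁿ ≥ 173/9.
11¹ = 11 falls short of 173/9 but 11² = 121 reaches it, so n = 2.

2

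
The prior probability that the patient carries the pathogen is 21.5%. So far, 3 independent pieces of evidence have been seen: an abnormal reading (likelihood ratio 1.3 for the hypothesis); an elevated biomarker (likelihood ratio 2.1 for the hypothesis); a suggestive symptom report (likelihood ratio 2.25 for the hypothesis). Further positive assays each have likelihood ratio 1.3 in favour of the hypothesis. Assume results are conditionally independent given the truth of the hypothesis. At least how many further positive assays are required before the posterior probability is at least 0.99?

16

Prior odds = 0.215/0.785 = 43/157.
Combined Bayes factor of the evidence already in hand = 1.3 × 2.1 × 2.25 = 6.1425.
Odds after that evidence = (43/157) × 6.1425 = 105651/62800.
Target odds = 0.99/0.01 = 99.
Need 1.3ⁿ ≥ 99 ÷ (105651/62800) = 690800/11739.
1.3¹⁵ ≈51.1859 falls short of 690800/11739 but 1.3¹⁶ ≈66.5417 reaches it, so n = 16.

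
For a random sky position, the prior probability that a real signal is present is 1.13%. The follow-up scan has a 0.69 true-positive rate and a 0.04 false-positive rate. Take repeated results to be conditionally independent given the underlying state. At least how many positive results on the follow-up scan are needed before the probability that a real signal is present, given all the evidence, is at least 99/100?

4

Prior odds: 0.0113 ÷ 0.9887 = 113/9887.
Likelihood ratio of a positive result = 0.69/0.04 = 17.25.
Target odds: 0.99 ÷ 0.01 = 99.
Need (113/9887) × 17.25ⁿ ≥ 99, i.e. 17.25ⁿ ≥ 978813/113.
17.25³ = 5132.953125 falls short of 978813/113 but 17.25⁴ = 22667121/256 reaches it, so n = 4.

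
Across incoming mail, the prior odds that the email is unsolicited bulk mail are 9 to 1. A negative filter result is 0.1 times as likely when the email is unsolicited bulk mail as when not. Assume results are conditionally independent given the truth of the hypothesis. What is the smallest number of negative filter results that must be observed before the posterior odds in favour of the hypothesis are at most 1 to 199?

4

Prior odds = 9.
Likelihood ratio per negative filter result = 0.1.
Target odds = 1/199.
Need 9 × 0.1ⁿ ≤ 1/199, i.e. 0.1ⁿ ≤ 1/1791.
0.1³ = 0.001 is still above 1/1791 but 0.1⁴ = 0.0001 is at or below it, so n = 4.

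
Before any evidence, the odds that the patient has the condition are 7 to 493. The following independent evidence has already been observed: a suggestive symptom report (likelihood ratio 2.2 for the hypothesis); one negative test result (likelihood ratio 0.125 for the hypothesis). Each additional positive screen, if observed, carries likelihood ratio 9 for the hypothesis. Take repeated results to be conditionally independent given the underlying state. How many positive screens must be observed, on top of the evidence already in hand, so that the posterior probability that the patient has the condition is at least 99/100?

Prior odds = 7/493.
Combined Bayes factor of the evidence already in hand = 2.2 × 0.125 = 0.275.
Odds after that evidence = (7/493) × 0.275 = 77/19720.
Target odds = 0.99/0.01 = 99.
Need 9ⁿ ≥ 99 ÷ (77/19720) = 177480/7.
9⁴ = 6561 falls short of 177480/7 but 9⁵ = 59049 reaches it, so n = 5.

5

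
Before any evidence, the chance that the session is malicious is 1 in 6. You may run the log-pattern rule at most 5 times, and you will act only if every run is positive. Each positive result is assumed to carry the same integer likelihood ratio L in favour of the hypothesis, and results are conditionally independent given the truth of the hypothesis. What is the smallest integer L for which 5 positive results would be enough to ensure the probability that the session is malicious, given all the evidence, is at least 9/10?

3

Prior odds = (1/6)/(5/6) = 0.2.
Target odds = 0.9/0.1 = 9.
Need L⁵ ≥ 9 ÷ 0.2 = 45.
2⁵ = 32 < 45 ≤ 243 = 3⁵, so L = 3.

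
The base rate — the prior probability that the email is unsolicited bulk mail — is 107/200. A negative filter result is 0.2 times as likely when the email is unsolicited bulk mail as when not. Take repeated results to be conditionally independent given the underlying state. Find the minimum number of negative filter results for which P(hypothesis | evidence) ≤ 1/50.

3

Prior odds: 0.535 ÷ 0.465 = 107/93.
Likelihood ratio per negative filter result = 0.2.
Target posterior odds = 0.02/0.98 = 1/49.
Need (107/93) × 0.2ⁿ ≤ 1/49, i.e. 0.2ⁿ ≤ 93/5243.
0.2² = 0.04 is still above 93/5243 but 0.2³ = 0.008 is at or below it, so n = 3.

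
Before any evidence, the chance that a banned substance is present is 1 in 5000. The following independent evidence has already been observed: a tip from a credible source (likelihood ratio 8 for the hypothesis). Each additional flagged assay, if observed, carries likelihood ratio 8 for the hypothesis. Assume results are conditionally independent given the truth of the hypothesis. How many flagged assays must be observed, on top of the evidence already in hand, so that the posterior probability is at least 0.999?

Prior odds = 0.0002/0.9998 = 1/4999.
Bayes factor of the evidence already in hand = 8.
Odds after that evidence = (1/4999) × 8 = 8/4999.
Target odds = 0.999/0.001 = 999.
Need 8ⁿ ≥ 999 ÷ (8/4999) = 624250.125.
8⁶ = 262144 falls short of 624250.125 but 8⁷ = 2097152 reaches it, so n = 7.

7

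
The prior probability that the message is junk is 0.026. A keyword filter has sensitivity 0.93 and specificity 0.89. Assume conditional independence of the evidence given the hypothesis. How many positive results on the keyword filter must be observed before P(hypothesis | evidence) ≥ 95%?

Prior odds = 0.026/0.974 = 13/487.
False-positive rate = 1 − 0.89 = 0.11; likelihood ratio of a positive = 0.93/0.11 = 93/11.
Target posterior odds = 0.95/0.05 = 19.
Need (13/487) × (93/11)ⁿ ≥ 19, i.e. (93/11)ⁿ ≥ 9253/13.
(93/11)³ = 804357/1331 falls short of 9253/13 but (93/11)⁴ = 74805201/14641 reaches it, so n = 4.

4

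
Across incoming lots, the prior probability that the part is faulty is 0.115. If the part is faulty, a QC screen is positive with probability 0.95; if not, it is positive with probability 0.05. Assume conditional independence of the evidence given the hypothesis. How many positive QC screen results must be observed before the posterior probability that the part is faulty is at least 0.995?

3

Prior odds: 0.115 ÷ 0.885 = 23/177.
Likelihood ratio of a positive = 0.95/0.05 = 19.
Target odds: 0.995 ÷ 0.005 = 199.
Need (23/177) × 19ⁿ ≥ 199, i.e. 19ⁿ ≥ 35223/23.
19² = 361 falls short of 35223/23 but 19³ = 6859 reaches it, so n = 3.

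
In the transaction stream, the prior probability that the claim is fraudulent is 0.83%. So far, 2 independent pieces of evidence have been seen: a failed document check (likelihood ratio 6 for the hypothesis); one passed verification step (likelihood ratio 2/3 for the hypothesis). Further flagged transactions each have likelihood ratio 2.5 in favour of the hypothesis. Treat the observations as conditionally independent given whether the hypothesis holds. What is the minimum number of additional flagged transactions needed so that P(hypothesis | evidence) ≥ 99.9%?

Prior odds = 0.0083/0.9917 = 83/9917.
Combined Bayes factor of the evidence already in hand = 6 × (2/3) = 4.
Odds after that evidence = (83/9917) × 4 = 332/9917.
Target odds = 0.999/0.001 = 999.
Need 2.5ⁿ ≥ 999 ÷ (332/9917) = 9907083/332.
2.5¹¹ = 48828125/2048 falls short of 9907083/332 but 2.5¹² = 244140625/4096 reaches it, so n = 12.

12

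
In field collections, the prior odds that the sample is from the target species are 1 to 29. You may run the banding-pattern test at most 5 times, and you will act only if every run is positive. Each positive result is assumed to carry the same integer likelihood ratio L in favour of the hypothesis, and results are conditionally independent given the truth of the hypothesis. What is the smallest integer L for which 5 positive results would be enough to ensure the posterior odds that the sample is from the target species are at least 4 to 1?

Prior odds = 1/29.
Target odds = 4.
Need L⁵ ≥ 4 ÷ (1/29) = 116.
2⁵ = 32 < 116 ≤ 243 = 3⁵, so L = 3.

3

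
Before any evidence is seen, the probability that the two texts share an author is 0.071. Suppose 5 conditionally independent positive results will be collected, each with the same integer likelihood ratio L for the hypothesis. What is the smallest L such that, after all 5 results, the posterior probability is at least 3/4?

Prior odds = 0.071/0.929 = 71/929.
Target odds = 0.75/0.25 = 3.
Need L⁵ ≥ 3 ÷ (71/929) = 2787/71.
2⁵ = 32 < 2787/71 ≤ 243 = 3⁵, so L = 3.

3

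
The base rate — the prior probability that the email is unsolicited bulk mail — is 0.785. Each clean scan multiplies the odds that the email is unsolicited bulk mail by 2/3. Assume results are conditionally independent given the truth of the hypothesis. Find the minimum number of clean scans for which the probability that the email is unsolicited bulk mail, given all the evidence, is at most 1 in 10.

Prior odds = 0.785/0.215 = 157/43.
Likelihood ratio per clean scan = 2/3.
Target odds: 0.1 ÷ 0.9 = 1/9.
Require (2/3)ⁿ ≤ 1/9 ÷ (157/43) = 43/1413.
(2/3)⁸ = 256/6561 is still above 43/1413 but (2/3)⁹ = 512/19683 is at or below it, so n = 9.

9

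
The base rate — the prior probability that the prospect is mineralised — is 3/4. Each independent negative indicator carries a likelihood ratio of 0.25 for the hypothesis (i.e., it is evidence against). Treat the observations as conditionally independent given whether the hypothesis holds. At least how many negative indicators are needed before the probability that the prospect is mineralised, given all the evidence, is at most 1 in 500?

Prior odds = 0.75/0.25 = 3.
Likelihood ratio per negative indicator = 0.25.
Target odds: 0.002 ÷ 0.998 = 1/499.
Need 3 × 0.25ⁿ ≤ 1/499, i.e. 0.25ⁿ ≤ 1/1497.
0.25⁵ = 1/1024 is still above 1/1497 but 0.25⁶ = 1/4096 is at or below it, so n = 6.

6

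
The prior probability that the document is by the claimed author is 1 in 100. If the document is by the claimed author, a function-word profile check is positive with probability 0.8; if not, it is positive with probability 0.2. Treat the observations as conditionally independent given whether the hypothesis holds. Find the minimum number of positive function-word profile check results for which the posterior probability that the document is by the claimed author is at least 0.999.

9

Prior odds: 0.01 ÷ 0.99 = 1/99.
Likelihood ratio of a positive = 0.8/0.2 = 4.
Target posterior odds = 0.999/0.001 = 999.
Need (1/99) × 4ⁿ ≥ 999, i.e. 4ⁿ ≥ 98901.
4⁸ = 65536 falls short of 98901 but 4⁹ = 262144 reaches it, so n = 9.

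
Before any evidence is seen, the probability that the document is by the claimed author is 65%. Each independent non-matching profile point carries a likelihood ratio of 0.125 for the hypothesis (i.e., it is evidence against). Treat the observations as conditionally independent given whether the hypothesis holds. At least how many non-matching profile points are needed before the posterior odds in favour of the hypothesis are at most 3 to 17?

2

Prior odds: 0.65 ÷ 0.35 = 13/7.
Likelihood ratio per non-matching profile point = 0.125.
Target odds = 3/17.
Need (13/7) × 0.125ⁿ ≤ 3/17, i.e. 0.125ⁿ ≤ 21/221.
0.125¹ = 0.125 is still above 21/221 but 0.125² = 0.015625 is at or below it, so n = 2.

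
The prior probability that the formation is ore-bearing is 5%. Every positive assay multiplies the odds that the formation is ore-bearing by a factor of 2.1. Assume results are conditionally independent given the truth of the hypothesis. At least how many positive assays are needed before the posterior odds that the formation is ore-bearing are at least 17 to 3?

Prior odds: 0.05 ÷ 0.95 = 1/19.
Likelihood ratio per positive assay = 2.1.
Target odds = 17/3.
Need (1/19) × 2.1ⁿ ≥ 17/3, i.e. 2.1ⁿ ≥ 323/3.
2.1⁶ = 85766121/1000000 falls short of 323/3 but 2.1⁷ ≈180.109 reaches it, so n = 7.

7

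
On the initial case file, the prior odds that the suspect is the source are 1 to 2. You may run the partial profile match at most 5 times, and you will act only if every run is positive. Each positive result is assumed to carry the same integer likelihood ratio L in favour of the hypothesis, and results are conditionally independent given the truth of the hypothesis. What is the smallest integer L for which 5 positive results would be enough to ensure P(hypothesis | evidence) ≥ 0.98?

3

Prior odds = 0.5.
Target odds = 0.98/0.02 = 49.
Need L⁵ ≥ 49 ÷ 0.5 = 98.
2⁵ = 32 < 98 ≤ 243 = 3⁵, so L = 3.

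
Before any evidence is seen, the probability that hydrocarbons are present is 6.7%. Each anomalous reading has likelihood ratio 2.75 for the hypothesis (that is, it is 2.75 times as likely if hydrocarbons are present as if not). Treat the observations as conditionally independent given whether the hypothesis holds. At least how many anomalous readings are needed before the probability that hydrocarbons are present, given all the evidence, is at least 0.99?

8

Prior odds: 0.067 ÷ 0.933 = 67/933.
Likelihood ratio per anomalous reading = 2.75.
Target odds: 0.99 ÷ 0.01 = 99.
Require 2.75ⁿ ≥ 99 ÷ (67/933) = 92367/67.
2.75⁷ = 19487171/16384 falls short of 92367/67 but 2.75⁸ = 214358881/65536 reaches it, so n = 8.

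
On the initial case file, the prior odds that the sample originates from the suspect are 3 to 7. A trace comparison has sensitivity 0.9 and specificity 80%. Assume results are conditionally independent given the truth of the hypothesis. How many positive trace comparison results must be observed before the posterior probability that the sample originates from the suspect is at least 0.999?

Prior odds = 3/7.
False-positive rate = 1 − 0.8 = 0.2; likelihood ratio of a positive = 0.9/0.2 = 4.5.
Target odds: 0.999 ÷ 0.001 = 999.
Need (3/7) × 4.5ⁿ ≥ 999, i.e. 4.5ⁿ ≥ 2331.
4.5⁵ = 1845.28125 falls short of 2331 but 4.5⁶ = 8303.765625 reaches it, so n = 6.

6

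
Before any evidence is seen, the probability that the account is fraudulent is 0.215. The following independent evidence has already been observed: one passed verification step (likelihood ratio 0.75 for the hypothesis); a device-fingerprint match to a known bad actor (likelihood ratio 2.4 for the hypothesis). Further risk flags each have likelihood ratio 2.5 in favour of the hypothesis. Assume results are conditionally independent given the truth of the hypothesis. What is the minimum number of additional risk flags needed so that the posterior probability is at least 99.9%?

9

Prior odds = 0.215/0.785 = 43/157.
Combined Bayes factor of the evidence already in hand = 0.75 × 2.4 = 1.8.
Odds after that evidence = (43/157) × 1.8 = 387/785.
Target odds = 0.999/0.001 = 999.
Need 2.5ⁿ ≥ 999 ÷ (387/785) = 87135/43.
2.5⁸ = 390625/256 falls short of 87135/43 but 2.5⁹ = 1953125/512 reaches it, so n = 9.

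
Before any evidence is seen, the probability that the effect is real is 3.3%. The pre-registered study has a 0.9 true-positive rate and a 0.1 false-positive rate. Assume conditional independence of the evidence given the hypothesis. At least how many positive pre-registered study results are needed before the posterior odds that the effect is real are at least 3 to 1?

3

Prior odds = 0.033/0.967 = 33/967.
Likelihood ratio of a positive result = 0.9/0.1 = 9.
Target odds = 3.
Need (33/967) × 9ⁿ ≥ 3, i.e. 9ⁿ ≥ 967/11.
9² = 81 falls short of 967/11 but 9³ = 729 reaches it, so n = 3.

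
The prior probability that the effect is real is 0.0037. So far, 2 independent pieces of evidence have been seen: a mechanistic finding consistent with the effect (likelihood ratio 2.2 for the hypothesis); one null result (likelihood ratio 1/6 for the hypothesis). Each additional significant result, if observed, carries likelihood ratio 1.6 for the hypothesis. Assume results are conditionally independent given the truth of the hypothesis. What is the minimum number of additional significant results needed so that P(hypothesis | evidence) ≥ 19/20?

Prior odds = 0.0037/0.9963 = 37/9963.
Combined Bayes factor of the evidence already in hand = 2.2 × (1/6) = 11/30.
Odds after that evidence = (37/9963) × 11/30 = 407/298890.
Target odds = 0.95/0.05 = 19.
Need 1.6ⁿ ≥ 19 ÷ (407/298890) = 5678910/407.
1.6²⁰ ≈12089.3 falls short of 5678910/407 but 1.6²¹ ≈19342.8 reaches it, so n = 21.

21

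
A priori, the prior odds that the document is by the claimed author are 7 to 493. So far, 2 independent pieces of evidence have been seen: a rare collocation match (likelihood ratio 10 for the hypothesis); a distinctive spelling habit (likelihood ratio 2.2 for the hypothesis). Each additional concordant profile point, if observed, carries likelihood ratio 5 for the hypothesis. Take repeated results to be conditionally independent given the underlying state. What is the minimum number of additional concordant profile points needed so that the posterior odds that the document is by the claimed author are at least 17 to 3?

Prior odds = 7/493.
Combined Bayes factor of the evidence already in hand = 10 × 2.2 = 22.
Odds after that evidence = (7/493) × 22 = 154/493.
Target odds = 17/3.
Need 5ⁿ ≥ 17/3 ÷ (154/493) = 8381/462.
5¹ = 5 falls short of 8381/462 but 5² = 25 reaches it, so n = 2.

2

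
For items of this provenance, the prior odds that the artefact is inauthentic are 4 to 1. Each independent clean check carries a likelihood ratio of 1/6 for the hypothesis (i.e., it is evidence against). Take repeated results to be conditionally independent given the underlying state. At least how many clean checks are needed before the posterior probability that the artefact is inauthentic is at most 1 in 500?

Prior odds = 4.
Likelihood ratio per clean check = 1/6.
Target posterior odds = 0.002/0.998 = 1/499.
Need 4 × (1/6)ⁿ ≤ 1/499, i.e. (1/6)ⁿ ≤ 1/1996.
(1/6)⁴ = 1/1296 is still above 1/1996 but (1/6)⁵ = 1/7776 is at or below it, so n = 5.

5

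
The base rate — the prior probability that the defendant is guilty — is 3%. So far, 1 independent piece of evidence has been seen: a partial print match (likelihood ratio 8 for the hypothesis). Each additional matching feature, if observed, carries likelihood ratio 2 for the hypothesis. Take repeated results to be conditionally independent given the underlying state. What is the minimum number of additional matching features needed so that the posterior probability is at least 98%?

Prior odds = 0.03/0.97 = 3/97.
Bayes factor of the evidence already in hand = 8.
Odds after that evidence = (3/97) × 8 = 24/97.
Target odds = 0.98/0.02 = 49.
Need 2ⁿ ≥ 49 ÷ (24/97) = 4753/24.
2⁷ = 128 falls short of 4753/24 but 2⁸ = 256 reaches it, so n = 8.

8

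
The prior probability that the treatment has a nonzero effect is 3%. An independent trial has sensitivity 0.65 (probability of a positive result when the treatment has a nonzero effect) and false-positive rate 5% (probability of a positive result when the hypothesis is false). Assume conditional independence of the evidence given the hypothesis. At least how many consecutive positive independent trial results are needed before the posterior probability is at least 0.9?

Prior odds: 0.03 ÷ 0.97 = 3/97.
Likelihood ratio of a positive result = 0.65/0.05 = 13.
Target posterior odds = 0.9/0.1 = 9.
Need (3/97) × 13ⁿ ≥ 9, i.e. 13ⁿ ≥ 291.
13² = 169 falls short of 291 but 13³ = 2197 reaches it, so n = 3.

3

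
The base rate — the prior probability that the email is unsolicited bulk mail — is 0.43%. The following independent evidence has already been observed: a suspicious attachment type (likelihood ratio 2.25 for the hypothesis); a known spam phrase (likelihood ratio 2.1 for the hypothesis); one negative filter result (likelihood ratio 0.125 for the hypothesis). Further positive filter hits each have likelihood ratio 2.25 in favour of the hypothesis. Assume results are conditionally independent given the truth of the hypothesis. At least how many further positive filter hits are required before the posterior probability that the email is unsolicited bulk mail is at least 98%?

Prior odds = 0.0043/0.9957 = 43/9957.
Combined Bayes factor of the evidence already in hand = 2.25 × 2.1 × 0.125 = 0.590625.
Odds after that evidence = (43/9957) × 0.590625 = 2709/1062080.
Target odds = 0.98/0.02 = 49.
Need 2.25ⁿ ≥ 49 ÷ (2709/1062080) = 7434560/387.
2.25¹² ≈16834.1 falls short of 7434560/387 but 2.25¹³ ≈37876.8 reaches it, so n = 13.

13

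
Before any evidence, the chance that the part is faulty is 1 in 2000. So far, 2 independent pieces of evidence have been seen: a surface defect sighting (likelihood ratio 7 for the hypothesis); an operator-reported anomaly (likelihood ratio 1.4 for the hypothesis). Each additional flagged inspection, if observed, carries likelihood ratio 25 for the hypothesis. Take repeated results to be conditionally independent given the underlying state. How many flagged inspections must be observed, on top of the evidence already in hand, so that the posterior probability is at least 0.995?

4

Prior odds = 0.0005/0.9995 = 1/1999.
Combined Bayes factor of the evidence already in hand = 7 × 1.4 = 9.8.
Odds after that evidence = (1/1999) × 9.8 = 49/9995.
Target odds = 0.995/0.005 = 199.
Need 25ⁿ ≥ 199 ÷ (49/9995) = 1989005/49.
25³ = 15625 falls short of 1989005/49 but 25⁴ = 390625 reaches it, so n = 4.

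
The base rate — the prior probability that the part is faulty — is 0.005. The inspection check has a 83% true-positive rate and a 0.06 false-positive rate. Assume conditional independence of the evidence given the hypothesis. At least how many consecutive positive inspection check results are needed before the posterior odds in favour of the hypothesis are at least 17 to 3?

3

Prior odds: 0.005 ÷ 0.995 = 1/199.
Likelihood ratio of a positive result = 0.83/0.06 = 83/6.
Target odds = 17/3.
Need (1/199) × (83/6)ⁿ ≥ 17/3, i.e. (83/6)ⁿ ≥ 3383/3.
(83/6)² = 6889/36 falls short of 3383/3 but (83/6)³ = 571787/216 reaches it, so n = 3.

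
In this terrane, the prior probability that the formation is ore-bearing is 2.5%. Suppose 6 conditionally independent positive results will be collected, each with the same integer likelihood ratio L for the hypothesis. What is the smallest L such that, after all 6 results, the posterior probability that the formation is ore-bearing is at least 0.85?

3

Prior odds = 0.025/0.975 = 1/39.
Target odds = 0.85/0.15 = 17/3.
Need L⁶ ≥ 17/3 ÷ (1/39) = 221.
2⁶ = 64 < 221 ≤ 729 = 3⁶, so L = 3.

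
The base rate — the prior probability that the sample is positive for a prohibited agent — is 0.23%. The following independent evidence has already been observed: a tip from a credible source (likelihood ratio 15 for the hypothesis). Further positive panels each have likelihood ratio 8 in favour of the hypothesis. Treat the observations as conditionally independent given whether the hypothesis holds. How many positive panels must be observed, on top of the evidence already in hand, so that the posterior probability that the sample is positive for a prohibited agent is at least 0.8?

Prior odds = 0.0023/0.9977 = 23/9977.
Bayes factor of the evidence already in hand = 15.
Odds after that evidence = (23/9977) × 15 = 345/9977.
Target odds = 0.8/0.2 = 4.
Need 8ⁿ ≥ 4 ÷ (345/9977) = 39908/345.
8² = 64 falls short of 39908/345 but 8³ = 512 reaches it, so n = 3.

3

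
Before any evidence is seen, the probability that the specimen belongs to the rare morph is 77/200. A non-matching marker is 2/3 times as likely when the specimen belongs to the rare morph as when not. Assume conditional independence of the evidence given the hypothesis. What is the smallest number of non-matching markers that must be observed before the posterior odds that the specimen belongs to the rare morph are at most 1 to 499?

15

Prior odds = 0.385/0.615 = 77/123.
Likelihood ratio per non-matching marker = 2/3.
Target odds = 1/499.
Need (77/123) × (2/3)ⁿ ≤ 1/499, i.e. (2/3)ⁿ ≤ 123/38423.
(2/3)¹⁴ = 16384/4782969 is still above 123/38423 but (2/3)¹⁵ = 32768/14348907 is at or below it, so n = 15.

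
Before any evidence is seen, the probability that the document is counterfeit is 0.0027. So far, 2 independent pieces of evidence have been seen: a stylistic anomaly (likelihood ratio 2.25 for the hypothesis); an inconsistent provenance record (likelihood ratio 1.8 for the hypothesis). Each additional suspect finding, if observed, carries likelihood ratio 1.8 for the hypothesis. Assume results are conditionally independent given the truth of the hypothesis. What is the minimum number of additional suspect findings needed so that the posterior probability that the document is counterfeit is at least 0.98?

15

Prior odds = 0.0027/0.9973 = 27/9973.
Combined Bayes factor of the evidence already in hand = 2.25 × 1.8 = 4.05.
Odds after that evidence = (27/9973) × 4.05 = 2187/199460.
Target odds = 0.98/0.02 = 49.
Need 1.8ⁿ ≥ 49 ÷ (2187/199460) = 9773540/2187.
1.8¹⁴ ≈3748.13 falls short of 9773540/2187 but 1.8¹⁵ ≈6746.64 reaches it, so n = 15.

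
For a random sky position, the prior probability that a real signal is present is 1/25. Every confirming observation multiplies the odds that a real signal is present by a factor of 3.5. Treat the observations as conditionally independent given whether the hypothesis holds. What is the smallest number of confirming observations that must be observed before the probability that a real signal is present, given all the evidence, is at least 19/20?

5

Prior odds: 0.04 ÷ 0.96 = 1/24.
Likelihood ratio per confirming observation = 3.5.
Target posterior odds = 0.95/0.05 = 19.
Require 3.5ⁿ ≥ 19 ÷ (1/24) = 456.
3.5⁴ = 150.0625 falls short of 456 but 3.5⁵ = 525.21875 reaches it, so n = 5.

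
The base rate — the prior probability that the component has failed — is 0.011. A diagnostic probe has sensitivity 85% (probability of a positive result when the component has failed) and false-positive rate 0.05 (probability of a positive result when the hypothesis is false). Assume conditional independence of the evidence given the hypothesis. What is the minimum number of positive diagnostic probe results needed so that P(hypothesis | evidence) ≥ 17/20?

3

Prior odds: 0.011 ÷ 0.989 = 11/989.
Likelihood ratio of a positive result = 0.85/0.05 = 17.
Target odds: 0.85 ÷ 0.15 = 17/3.
Require 17ⁿ ≥ 17/3 ÷ (11/989) = 16813/33.
17² = 289 falls short of 16813/33 but 17³ = 4913 reaches it, so n = 3.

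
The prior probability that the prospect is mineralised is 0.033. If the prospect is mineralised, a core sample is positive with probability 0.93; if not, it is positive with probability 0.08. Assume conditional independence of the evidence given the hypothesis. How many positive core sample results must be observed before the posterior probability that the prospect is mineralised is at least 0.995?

Prior odds: 0.033 ÷ 0.967 = 33/967.
Likelihood ratio of a positive = 0.93/0.08 = 11.625.
Target odds: 0.995 ÷ 0.005 = 199.
Require 11.625ⁿ ≥ 199 ÷ (33/967) = 192433/33.
11.625³ = 804357/512 falls short of 192433/33 but 11.625⁴ = 74805201/4096 reaches it, so n = 4.

4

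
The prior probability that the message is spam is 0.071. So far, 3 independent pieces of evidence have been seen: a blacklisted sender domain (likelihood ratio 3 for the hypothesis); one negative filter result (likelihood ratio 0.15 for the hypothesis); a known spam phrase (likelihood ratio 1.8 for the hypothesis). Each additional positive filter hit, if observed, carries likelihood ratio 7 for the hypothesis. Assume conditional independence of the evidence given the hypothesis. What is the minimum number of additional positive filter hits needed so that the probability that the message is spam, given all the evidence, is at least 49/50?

4

Prior odds = 0.071/0.929 = 71/929.
Combined Bayes factor of the evidence already in hand = 3 × 0.15 × 1.8 = 0.81.
Odds after that evidence = (71/929) × 0.81 = 5751/92900.
Target odds = 0.98/0.02 = 49.
Need 7ⁿ ≥ 49 ÷ (5751/92900) = 4552100/5751.
7³ = 343 falls short of 4552100/5751 but 7⁴ = 2401 reaches it, so n = 4.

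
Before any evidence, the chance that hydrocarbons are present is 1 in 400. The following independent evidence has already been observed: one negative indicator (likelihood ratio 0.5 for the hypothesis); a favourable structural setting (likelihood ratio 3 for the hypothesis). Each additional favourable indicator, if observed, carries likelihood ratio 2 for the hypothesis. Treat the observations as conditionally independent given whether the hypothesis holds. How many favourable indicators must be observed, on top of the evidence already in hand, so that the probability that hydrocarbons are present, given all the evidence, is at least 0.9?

12

Prior odds = 0.0025/0.9975 = 1/399.
Combined Bayes factor of the evidence already in hand = 0.5 × 3 = 1.5.
Odds after that evidence = (1/399) × 1.5 = 1/266.
Target odds = 0.9/0.1 = 9.
Need 2ⁿ ≥ 9 ÷ (1/266) = 2394.
2¹¹ = 2048 falls short of 2394 but 2¹² = 4096 reaches it, so n = 12.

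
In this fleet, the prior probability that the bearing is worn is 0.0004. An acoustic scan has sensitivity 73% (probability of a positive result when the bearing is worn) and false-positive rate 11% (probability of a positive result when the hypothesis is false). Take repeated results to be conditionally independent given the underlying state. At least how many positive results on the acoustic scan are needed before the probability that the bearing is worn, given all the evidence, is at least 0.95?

6

Prior odds: 0.0004 ÷ 0.9996 = 1/2499.
Likelihood ratio of a positive result = 0.73/0.11 = 73/11.
Target odds: 0.95 ÷ 0.05 = 19.
Need (1/2499) × (73/11)ⁿ ≥ 19, i.e. (73/11)ⁿ ≥ 47481.
(73/11)⁵ ≈12872.1 falls short of 47481 but (73/11)⁶ ≈85424.2 reaches it, so n = 6.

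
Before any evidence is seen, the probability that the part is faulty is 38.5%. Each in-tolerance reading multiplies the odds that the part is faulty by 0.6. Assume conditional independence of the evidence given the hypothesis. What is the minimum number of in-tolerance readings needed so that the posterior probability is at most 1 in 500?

12

Prior odds: 0.385 ÷ 0.615 = 77/123.
Likelihood ratio per in-tolerance reading = 0.6.
Target posterior odds = 0.002/0.998 = 1/499.
Require 0.6ⁿ ≤ 1/499 ÷ (77/123) = 123/38423.
0.6¹¹ = 177147/48828125 is still above 123/38423 but 0.6¹² = 531441/244140625 is at or below it, so n = 12.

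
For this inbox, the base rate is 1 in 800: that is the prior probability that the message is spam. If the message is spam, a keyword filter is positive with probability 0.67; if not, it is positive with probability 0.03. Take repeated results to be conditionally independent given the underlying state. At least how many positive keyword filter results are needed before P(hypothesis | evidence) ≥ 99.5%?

4

Prior odds = 0.00125/0.99875 = 1/799.
Likelihood ratio of a positive = 0.67/0.03 = 67/3.
Target odds: 0.995 ÷ 0.005 = 199.
Need (1/799) × (67/3)ⁿ ≥ 199, i.e. (67/3)ⁿ ≥ 159001.
(67/3)³ = 300763/27 falls short of 159001 but (67/3)⁴ = 20151121/81 reaches it, so n = 4.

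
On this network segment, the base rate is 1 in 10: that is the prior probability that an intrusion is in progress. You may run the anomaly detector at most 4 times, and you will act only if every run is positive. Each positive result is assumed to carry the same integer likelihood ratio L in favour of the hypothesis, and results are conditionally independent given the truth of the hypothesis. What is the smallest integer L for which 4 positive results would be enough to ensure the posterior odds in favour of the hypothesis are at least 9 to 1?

Prior odds = 0.1/0.9 = 1/9.
Target odds = 9.
Need L⁴ ≥ 9 ÷ (1/9) = 81.
2⁴ = 16 < 81 ≤ 81 = 3⁴, so L = 3.

3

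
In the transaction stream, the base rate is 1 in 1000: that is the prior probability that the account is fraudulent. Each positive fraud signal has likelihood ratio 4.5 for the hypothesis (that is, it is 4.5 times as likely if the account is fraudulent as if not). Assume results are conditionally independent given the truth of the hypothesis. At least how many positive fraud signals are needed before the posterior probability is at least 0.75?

Prior odds: 0.001 ÷ 0.999 = 1/999.
Likelihood ratio per positive fraud signal = 4.5.
Target odds: 0.75 ÷ 0.25 = 3.
Need (1/999) × 4.5ⁿ ≥ 3, i.e. 4.5ⁿ ≥ 2997.
4.5⁵ = 1845.28125 falls short of 2997 but 4.5⁶ = 8303.765625 reaches it, so n = 6.

6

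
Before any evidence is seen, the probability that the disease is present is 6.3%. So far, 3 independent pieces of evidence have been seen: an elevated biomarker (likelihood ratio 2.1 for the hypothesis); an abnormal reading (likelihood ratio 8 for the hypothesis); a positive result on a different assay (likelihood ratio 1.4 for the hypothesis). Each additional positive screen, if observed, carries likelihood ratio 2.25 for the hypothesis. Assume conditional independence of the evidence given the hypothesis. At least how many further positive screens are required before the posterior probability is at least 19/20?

4

Prior odds = 0.063/0.937 = 63/937.
Combined Bayes factor of the evidence already in hand = 2.1 × 8 × 1.4 = 23.52.
Odds after that evidence = (63/937) × 23.52 = 37044/23425.
Target odds = 0.95/0.05 = 19.
Need 2.25ⁿ ≥ 19 ÷ (37044/23425) = 445075/37044.
2.25³ = 11.390625 falls short of 445075/37044 but 2.25⁴ = 25.62890625 reaches it, so n = 4.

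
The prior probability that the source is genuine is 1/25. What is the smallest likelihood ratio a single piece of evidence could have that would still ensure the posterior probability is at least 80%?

96

Prior odds = 0.04/0.96 = 1/24.
Target odds = 0.8/0.2 = 4.
Required Bayes factor = 4 ÷ (1/24) = 96.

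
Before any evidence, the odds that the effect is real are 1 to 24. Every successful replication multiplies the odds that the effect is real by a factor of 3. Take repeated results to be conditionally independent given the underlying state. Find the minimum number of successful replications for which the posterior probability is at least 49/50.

7

Prior odds = 1/24.
Likelihood ratio per successful replication = 3.
Target odds: 0.98 ÷ 0.02 = 49.
Require 3ⁿ ≥ 49 ÷ (1/24) = 1176.
3⁶ = 729 falls short of 1176 but 3⁷ = 2187 reaches it, so n = 7.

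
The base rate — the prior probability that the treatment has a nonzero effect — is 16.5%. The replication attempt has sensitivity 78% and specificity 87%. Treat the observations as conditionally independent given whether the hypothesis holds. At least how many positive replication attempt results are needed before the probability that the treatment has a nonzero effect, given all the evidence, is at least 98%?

4

Prior odds = 0.165/0.835 = 33/167.
False-positive rate = 1 − 0.87 = 0.13; likelihood ratio of a positive = 0.78/0.13 = 6.
Target posterior odds = 0.98/0.02 = 49.
Need (33/167) × 6ⁿ ≥ 49, i.e. 6ⁿ ≥ 8183/33.
6³ = 216 falls short of 8183/33 but 6⁴ = 1296 reaches it, so n = 4.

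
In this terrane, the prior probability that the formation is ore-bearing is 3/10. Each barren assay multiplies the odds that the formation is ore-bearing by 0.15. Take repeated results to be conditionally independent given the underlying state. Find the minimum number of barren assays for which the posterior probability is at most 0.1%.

Prior odds: 0.3 ÷ 0.7 = 3/7.
Likelihood ratio per barren assay = 0.15.
Target posterior odds = 0.001/0.999 = 1/999.
Require 0.15ⁿ ≤ 1/999 ÷ (3/7) = 7/2997.
0.15³ = 0.003375 is still above 7/2997 but 0.15⁴ = 81/160000 is at or below it, so n = 4.

4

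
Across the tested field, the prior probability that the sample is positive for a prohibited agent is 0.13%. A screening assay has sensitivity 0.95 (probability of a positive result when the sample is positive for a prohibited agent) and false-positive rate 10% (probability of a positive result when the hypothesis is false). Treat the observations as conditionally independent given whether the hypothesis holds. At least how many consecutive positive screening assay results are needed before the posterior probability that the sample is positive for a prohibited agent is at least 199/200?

6

Prior odds: 0.0013 ÷ 0.9987 = 13/9987.
Likelihood ratio of a positive result = 0.95/0.1 = 9.5.
Target posterior odds = 0.995/0.005 = 199.
Require 9.5ⁿ ≥ 199 ÷ (13/9987) = 1987413/13.
9.5⁵ = 77378.09375 falls short of 1987413/13 but 9.5⁶ = 47045881/64 reaches it, so n = 6.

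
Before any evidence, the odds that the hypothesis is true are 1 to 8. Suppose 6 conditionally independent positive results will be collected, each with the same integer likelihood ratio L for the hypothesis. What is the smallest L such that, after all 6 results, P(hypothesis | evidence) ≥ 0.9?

Prior odds = 0.125.
Target odds = 0.9/0.1 = 9.
Need L⁶ ≥ 9 ÷ 0.125 = 72.
2⁶ = 64 < 72 ≤ 729 = 3⁶, so L = 3.

3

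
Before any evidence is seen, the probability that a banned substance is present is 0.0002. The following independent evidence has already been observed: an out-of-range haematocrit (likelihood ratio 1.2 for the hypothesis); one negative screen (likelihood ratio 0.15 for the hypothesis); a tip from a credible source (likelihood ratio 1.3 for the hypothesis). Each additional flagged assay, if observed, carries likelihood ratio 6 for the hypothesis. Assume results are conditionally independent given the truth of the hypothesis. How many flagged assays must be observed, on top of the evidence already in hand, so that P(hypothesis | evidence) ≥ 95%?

Prior odds = 0.0002/0.9998 = 1/4999.
Combined Bayes factor of the evidence already in hand = 1.2 × 0.15 × 1.3 = 0.234.
Odds after that evidence = (1/4999) × 0.234 = 117/2499500.
Target odds = 0.95/0.05 = 19.
Need 6ⁿ ≥ 19 ÷ (117/2499500) = 47490500/117.
6⁷ = 279936 falls short of 47490500/117 but 6⁸ = 1679616 reaches it, so n = 8.

8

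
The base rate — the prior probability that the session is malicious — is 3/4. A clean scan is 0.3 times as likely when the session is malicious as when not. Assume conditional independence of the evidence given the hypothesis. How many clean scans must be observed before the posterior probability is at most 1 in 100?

Prior odds = 0.75/0.25 = 3.
Likelihood ratio per clean scan = 0.3.
Target odds: 0.01 ÷ 0.99 = 1/99.
Need 3 × 0.3ⁿ ≤ 1/99, i.e. 0.3ⁿ ≤ 1/297.
0.3⁴ = 0.0081 is still above 1/297 but 0.3⁵ = 243/100000 is at or below it, so n = 5.

5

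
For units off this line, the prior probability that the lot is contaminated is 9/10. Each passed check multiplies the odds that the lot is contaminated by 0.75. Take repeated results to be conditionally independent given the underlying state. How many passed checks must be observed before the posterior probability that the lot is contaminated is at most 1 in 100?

24

Prior odds = 0.9/0.1 = 9.
Likelihood ratio per passed check = 0.75.
Target posterior odds = 0.01/0.99 = 1/99.
Need 9 × 0.75ⁿ ≤ 1/99, i.e. 0.75ⁿ ≤ 1/891.
0.75²³ ≈0.00133786 is still above 1/891 but 0.75²⁴ ≈0.00100339 is at or below it, so n = 24.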